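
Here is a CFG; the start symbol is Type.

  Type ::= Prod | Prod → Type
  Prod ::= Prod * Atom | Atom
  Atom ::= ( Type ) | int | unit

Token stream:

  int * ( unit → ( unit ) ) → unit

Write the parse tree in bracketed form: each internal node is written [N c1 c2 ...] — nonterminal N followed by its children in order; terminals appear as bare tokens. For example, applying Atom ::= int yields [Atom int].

[Type [Prod [Prod [Atom int]] * [Atom ( [Type [Prod [Atom unit]] → [Type [Prod [Atom ( [Type [Prod [Atom unit]]] )]]]] )]] → [Type [Prod [Atom unit]]]]

Type
Prod → Type
Prod * Atom → Type
Atom * Atom → Type
int * Atom → Type
int * ( Type ) → Type
int * ( Prod → Type ) → Type
int * ( Atom → Type ) → Type
int * ( unit → Type ) → Type
int * ( unit → Prod ) → Type
int * ( unit → Atom ) → Type
int * ( unit → ( Type ) ) → Type
int * ( unit → ( Prod ) ) → Type
int * ( unit → ( Atom ) ) → Type
int * ( unit → ( unit ) ) → Type
int * ( unit → ( unit ) ) → Prod
int * ( unit → ( unit ) ) → Atom
int * ( unit → ( unit ) ) → unit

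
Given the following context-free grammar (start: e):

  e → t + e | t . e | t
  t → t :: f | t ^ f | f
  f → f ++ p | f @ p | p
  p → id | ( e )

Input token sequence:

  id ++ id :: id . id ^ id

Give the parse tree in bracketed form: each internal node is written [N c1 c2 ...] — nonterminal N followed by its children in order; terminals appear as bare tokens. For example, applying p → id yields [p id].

e
t . e
t :: f . e
f :: f . e
f ++ p :: f . e
p ++ p :: f . e
id ++ p :: f . e
id ++ id :: f . e
id ++ id :: p . e
id ++ id :: id . e
id ++ id :: id . t
id ++ id :: id . t ^ f
id ++ id :: id . f ^ f
id ++ id :: id . p ^ f
id ++ id :: id . id ^ f
id ++ id :: id . id ^ p
id ++ id :: id . id ^ id

[e [t [t [f [f [p id]] ++ [p id]]] :: [f [p id]]] . [e [t [t [f [p id]]] ^ [f [p id]]]]]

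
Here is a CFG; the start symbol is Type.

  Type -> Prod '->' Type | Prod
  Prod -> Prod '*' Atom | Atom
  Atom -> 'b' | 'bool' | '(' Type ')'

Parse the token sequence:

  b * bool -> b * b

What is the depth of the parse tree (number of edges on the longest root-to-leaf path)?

5

[Type [Prod [Prod [Atom b]] * [Atom bool]] -> [Type [Prod [Prod [Atom b]] * [Atom b]]]]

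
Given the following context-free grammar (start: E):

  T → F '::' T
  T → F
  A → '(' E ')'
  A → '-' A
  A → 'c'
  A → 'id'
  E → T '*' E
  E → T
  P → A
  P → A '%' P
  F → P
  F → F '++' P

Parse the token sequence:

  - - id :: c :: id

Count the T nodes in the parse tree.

[E [T [F [P [A - [A - [A id]]]]] :: [T [F [P [A c]]] :: [T [F [P [A id]]]]]]]

3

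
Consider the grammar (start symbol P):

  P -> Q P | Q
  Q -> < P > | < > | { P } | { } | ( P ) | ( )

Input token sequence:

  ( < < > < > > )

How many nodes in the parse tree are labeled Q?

[P [Q ( [P [Q < [P [Q < >] [P [Q < >]]] >]] )]]

4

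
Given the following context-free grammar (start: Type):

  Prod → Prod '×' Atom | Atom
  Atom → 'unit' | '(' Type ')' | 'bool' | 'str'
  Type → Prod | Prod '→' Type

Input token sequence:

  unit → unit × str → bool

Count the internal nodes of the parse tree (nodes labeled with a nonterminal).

[Type [Prod [Atom unit]] → [Type [Prod [Prod [Atom unit]] × [Atom str]] → [Type [Prod [Atom bool]]]]]

11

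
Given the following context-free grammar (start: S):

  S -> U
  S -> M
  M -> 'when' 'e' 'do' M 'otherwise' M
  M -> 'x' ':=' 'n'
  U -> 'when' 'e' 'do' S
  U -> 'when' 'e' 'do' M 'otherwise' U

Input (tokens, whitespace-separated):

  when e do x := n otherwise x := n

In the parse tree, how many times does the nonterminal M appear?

3

[S [M when e do [M x := n] otherwise [M x := n]]]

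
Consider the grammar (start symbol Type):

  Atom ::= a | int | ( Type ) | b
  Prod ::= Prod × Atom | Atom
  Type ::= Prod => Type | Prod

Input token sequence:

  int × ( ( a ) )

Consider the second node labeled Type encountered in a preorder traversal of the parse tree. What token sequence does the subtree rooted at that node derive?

( a )

[Type [Prod [Prod [Atom int]] × [Atom ( [Type [Prod [Atom ( [Type [Prod [Atom a]]] )]]] )]]]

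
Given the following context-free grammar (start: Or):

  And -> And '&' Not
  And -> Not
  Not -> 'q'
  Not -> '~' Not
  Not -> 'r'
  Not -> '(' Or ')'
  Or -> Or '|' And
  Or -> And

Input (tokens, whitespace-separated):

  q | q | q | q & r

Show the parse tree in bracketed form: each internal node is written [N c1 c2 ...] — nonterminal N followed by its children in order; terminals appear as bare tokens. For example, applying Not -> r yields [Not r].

Or
Or | And
Or | And | And
Or | And | And | And
And | And | And | And
Not | And | And | And
q | And | And | And
q | Not | And | And
q | q | And | And
q | q | Not | And
q | q | q | And
q | q | q | And & Not
q | q | q | Not & Not
q | q | q | q & Not
q | q | q | q & r

[Or [Or [Or [Or [And [Not q]]] | [And [Not q]]] | [And [Not q]]] | [And [And [Not q]] & [Not r]]]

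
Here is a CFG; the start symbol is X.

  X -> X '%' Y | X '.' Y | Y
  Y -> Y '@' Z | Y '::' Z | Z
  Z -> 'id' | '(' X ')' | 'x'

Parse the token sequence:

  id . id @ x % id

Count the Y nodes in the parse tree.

4

[X [X [X [Y [Z id]]] . [Y [Y [Z id]] @ [Z x]]] % [Y [Z id]]]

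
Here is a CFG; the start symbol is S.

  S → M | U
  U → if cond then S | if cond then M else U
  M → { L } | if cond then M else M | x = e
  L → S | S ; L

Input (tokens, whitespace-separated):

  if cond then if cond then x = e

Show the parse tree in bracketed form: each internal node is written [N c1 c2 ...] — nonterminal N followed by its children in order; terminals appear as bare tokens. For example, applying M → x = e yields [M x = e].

S
U
if cond then S
if cond then U
if cond then if cond then S
if cond then if cond then M
if cond then if cond then x = e

[S [U if cond then [S [U if cond then [S [M x = e]]]]]]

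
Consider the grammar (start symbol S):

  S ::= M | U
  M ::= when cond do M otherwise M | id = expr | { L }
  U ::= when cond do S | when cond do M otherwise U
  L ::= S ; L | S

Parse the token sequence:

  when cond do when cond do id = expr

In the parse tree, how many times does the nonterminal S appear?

[S [U when cond do [S [U when cond do [S [M id = expr]]]]]]

3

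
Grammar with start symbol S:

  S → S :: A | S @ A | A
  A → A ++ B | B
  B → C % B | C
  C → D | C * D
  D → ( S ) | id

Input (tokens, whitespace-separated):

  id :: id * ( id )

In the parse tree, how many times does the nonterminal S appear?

[S [S [A [B [C [D id]]]]] :: [A [B [C [C [D id]] * [D ( [S [A [B [C [D id]]]]] )]]]]]

3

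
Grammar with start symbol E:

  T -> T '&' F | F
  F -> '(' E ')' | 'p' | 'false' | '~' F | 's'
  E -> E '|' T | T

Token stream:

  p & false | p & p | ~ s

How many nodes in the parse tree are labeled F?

[E [E [E [T [T [F p]] & [F false]]] | [T [T [F p]] & [F p]]] | [T [F ~ [F s]]]]

6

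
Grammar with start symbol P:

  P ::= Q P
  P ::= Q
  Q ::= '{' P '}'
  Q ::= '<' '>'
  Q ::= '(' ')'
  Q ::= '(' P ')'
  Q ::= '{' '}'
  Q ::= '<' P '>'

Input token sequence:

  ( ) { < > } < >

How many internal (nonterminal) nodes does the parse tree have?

[P [Q ( )] [P [Q { [P [Q < >]] }] [P [Q < >]]]]

8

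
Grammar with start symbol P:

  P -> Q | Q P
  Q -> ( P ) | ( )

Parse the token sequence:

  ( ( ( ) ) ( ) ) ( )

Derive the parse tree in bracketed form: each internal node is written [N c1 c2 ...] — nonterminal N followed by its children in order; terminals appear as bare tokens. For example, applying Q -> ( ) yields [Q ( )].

P
Q P
( P ) P
( Q P ) P
( ( P ) P ) P
( ( Q ) P ) P
( ( ( ) ) P ) P
( ( ( ) ) Q ) P
( ( ( ) ) ( ) ) P
( ( ( ) ) ( ) ) Q
( ( ( ) ) ( ) ) ( )

[P [Q ( [P [Q ( [P [Q ( )]] )] [P [Q ( )]]] )] [P [Q ( )]]]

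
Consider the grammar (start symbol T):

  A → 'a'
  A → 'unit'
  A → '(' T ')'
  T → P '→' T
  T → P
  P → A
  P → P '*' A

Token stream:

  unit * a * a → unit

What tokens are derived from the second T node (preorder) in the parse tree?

unit

[T [P [P [P [A unit]] * [A a]] * [A a]] → [T [P [A unit]]]]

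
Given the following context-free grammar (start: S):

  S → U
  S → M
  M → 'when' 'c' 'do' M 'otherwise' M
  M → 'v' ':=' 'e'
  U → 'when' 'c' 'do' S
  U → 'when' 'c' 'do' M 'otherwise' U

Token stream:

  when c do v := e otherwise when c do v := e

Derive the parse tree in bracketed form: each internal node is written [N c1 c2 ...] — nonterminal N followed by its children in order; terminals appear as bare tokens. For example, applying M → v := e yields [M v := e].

S
U
when c do M otherwise U
when c do v := e otherwise U
when c do v := e otherwise when c do S
when c do v := e otherwise when c do M
when c do v := e otherwise when c do v := e

[S [U when c do [M v := e] otherwise [U when c do [S [M v := e]]]]]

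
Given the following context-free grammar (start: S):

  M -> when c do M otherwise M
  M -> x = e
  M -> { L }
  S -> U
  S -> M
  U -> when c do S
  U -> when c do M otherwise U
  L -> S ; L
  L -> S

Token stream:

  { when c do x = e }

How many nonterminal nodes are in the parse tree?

[S [M { [L [S [U when c do [S [M x = e]]]]] }]]

7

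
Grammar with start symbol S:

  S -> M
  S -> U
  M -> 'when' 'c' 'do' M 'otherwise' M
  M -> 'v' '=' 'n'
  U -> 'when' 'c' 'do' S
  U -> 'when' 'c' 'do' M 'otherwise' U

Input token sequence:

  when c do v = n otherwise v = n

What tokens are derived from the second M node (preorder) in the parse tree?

v = n

[S [M when c do [M v = n] otherwise [M v = n]]]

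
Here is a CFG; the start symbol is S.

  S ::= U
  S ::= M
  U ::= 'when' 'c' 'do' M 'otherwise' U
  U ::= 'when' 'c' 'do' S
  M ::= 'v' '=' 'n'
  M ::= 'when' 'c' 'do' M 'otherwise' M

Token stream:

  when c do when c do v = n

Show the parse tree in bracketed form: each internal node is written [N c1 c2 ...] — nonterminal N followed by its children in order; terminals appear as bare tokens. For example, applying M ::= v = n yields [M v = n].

[S [U when c do [S [U when c do [S [M v = n]]]]]]

S
U
when c do S
when c do U
when c do when c do S
when c do when c do M
when c do when c do v = n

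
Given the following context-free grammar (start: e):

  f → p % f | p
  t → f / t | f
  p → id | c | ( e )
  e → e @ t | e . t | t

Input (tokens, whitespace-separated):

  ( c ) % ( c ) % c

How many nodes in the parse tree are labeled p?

[e [t [f [p ( [e [t [f [p c]]]] )] % [f [p ( [e [t [f [p c]]]] )] % [f [p c]]]]]]

5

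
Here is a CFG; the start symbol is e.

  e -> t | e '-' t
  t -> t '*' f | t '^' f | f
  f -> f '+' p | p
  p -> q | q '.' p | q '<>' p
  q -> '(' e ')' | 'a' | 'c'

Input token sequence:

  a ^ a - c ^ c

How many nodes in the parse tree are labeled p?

[e [e [t [t [f [p [q a]]]] ^ [f [p [q a]]]]] - [t [t [f [p [q c]]]] ^ [f [p [q c]]]]]

4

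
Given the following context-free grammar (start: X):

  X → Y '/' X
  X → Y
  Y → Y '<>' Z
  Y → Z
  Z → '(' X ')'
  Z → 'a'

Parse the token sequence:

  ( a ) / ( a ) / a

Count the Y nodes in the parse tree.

[X [Y [Z ( [X [Y [Z a]]] )]] / [X [Y [Z ( [X [Y [Z a]]] )]] / [X [Y [Z a]]]]]

5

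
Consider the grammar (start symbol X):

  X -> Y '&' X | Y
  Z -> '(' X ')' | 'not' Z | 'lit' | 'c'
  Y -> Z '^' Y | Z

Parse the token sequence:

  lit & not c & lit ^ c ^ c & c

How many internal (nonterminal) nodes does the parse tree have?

17

[X [Y [Z lit]] & [X [Y [Z not [Z c]]] & [X [Y [Z lit] ^ [Y [Z c] ^ [Y [Z c]]]] & [X [Y [Z c]]]]]]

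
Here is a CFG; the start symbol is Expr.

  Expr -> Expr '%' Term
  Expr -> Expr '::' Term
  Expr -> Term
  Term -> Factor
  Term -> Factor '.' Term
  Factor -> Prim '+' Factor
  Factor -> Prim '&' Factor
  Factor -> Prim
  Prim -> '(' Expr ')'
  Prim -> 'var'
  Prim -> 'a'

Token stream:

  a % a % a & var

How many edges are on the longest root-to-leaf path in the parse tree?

[Expr [Expr [Expr [Term [Factor [Prim a]]]] % [Term [Factor [Prim a]]]] % [Term [Factor [Prim a] & [Factor [Prim var]]]]]

6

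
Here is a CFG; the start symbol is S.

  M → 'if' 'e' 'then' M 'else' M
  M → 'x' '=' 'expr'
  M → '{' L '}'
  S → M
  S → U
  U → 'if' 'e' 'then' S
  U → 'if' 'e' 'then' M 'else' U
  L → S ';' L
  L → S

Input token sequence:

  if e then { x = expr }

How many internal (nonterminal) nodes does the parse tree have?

[S [U if e then [S [M { [L [S [M x = expr]]] }]]]]

7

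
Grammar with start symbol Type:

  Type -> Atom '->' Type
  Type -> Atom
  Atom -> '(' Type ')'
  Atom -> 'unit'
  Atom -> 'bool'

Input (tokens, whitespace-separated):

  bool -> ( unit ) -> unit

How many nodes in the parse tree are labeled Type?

4

[Type [Atom bool] -> [Type [Atom ( [Type [Atom unit]] )] -> [Type [Atom unit]]]]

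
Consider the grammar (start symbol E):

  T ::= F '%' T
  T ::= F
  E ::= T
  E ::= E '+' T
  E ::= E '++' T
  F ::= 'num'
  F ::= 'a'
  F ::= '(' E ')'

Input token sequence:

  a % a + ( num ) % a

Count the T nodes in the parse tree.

5

[E [E [T [F a] % [T [F a]]]] + [T [F ( [E [T [F num]]] )] % [T [F a]]]]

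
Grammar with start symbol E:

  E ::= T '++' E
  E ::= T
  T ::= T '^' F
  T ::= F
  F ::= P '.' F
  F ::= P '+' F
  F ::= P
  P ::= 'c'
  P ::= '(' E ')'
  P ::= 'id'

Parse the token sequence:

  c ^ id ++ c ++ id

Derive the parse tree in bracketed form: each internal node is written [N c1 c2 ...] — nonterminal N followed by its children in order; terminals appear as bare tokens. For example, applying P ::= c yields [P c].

[E [T [T [F [P c]]] ^ [F [P id]]] ++ [E [T [F [P c]]] ++ [E [T [F [P id]]]]]]

E
T ++ E
T ^ F ++ E
F ^ F ++ E
P ^ F ++ E
c ^ F ++ E
c ^ P ++ E
c ^ id ++ E
c ^ id ++ T ++ E
c ^ id ++ F ++ E
c ^ id ++ P ++ E
c ^ id ++ c ++ E
c ^ id ++ c ++ T
c ^ id ++ c ++ F
c ^ id ++ c ++ P
c ^ id ++ c ++ id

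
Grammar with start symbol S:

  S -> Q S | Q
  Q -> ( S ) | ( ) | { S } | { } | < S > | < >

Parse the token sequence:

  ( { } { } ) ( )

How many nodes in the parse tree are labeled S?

4

[S [Q ( [S [Q { }] [S [Q { }]]] )] [S [Q ( )]]]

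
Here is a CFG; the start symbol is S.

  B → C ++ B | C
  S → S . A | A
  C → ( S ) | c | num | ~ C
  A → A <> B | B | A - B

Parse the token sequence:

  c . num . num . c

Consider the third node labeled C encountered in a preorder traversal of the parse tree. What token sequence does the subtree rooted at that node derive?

[S [S [S [S [A [B [C c]]]] . [A [B [C num]]]] . [A [B [C num]]]] . [A [B [C c]]]]

num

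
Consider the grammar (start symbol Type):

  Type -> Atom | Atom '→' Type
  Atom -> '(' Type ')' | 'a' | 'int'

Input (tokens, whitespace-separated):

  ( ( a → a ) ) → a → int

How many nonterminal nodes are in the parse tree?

[Type [Atom ( [Type [Atom ( [Type [Atom a] → [Type [Atom a]]] )]] )] → [Type [Atom a] → [Type [Atom int]]]]

12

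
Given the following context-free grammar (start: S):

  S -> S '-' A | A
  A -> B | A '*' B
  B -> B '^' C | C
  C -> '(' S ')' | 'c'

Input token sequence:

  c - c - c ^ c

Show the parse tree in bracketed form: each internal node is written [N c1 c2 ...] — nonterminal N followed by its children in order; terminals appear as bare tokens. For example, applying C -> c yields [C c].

S
S - A
S - A - A
A - A - A
B - A - A
C - A - A
c - A - A
c - B - A
c - C - A
c - c - A
c - c - B
c - c - B ^ C
c - c - C ^ C
c - c - c ^ C
c - c - c ^ c

[S [S [S [A [B [C c]]]] - [A [B [C c]]]] - [A [B [B [C c]] ^ [C c]]]]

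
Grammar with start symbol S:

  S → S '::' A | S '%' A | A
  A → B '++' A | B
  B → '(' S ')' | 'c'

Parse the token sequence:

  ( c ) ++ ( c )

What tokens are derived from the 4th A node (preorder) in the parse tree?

[S [A [B ( [S [A [B c]]] )] ++ [A [B ( [S [A [B c]]] )]]]]

c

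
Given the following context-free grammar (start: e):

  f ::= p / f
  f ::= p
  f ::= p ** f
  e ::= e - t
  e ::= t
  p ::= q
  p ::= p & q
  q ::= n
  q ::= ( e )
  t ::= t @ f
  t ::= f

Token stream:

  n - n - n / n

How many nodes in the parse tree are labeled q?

4

[e [e [e [t [f [p [q n]]]]] - [t [f [p [q n]]]]] - [t [f [p [q n]] / [f [p [q n]]]]]]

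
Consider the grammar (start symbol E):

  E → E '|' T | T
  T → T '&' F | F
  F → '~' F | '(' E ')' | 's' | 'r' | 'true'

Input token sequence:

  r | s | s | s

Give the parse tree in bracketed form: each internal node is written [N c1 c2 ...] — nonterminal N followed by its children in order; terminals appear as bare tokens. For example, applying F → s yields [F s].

E
E | T
E | T | T
E | T | T | T
T | T | T | T
F | T | T | T
r | T | T | T
r | F | T | T
r | s | T | T
r | s | F | T
r | s | s | T
r | s | s | F
r | s | s | s

[E [E [E [E [T [F r]]] | [T [F s]]] | [T [F s]]] | [T [F s]]]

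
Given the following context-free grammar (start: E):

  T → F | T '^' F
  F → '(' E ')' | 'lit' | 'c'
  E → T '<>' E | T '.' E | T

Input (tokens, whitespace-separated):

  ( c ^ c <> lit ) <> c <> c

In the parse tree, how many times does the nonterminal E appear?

5

[E [T [F ( [E [T [T [F c]] ^ [F c]] <> [E [T [F lit]]]] )]] <> [E [T [F c]] <> [E [T [F c]]]]]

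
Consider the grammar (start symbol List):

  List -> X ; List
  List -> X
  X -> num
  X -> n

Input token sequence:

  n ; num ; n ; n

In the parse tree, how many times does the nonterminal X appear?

[List [X n] ; [List [X num] ; [List [X n] ; [List [X n]]]]]

4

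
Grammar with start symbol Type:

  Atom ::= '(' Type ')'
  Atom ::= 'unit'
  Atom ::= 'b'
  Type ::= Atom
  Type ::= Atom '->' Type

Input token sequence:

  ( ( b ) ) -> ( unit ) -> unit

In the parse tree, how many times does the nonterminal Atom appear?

[Type [Atom ( [Type [Atom ( [Type [Atom b]] )]] )] -> [Type [Atom ( [Type [Atom unit]] )] -> [Type [Atom unit]]]]

6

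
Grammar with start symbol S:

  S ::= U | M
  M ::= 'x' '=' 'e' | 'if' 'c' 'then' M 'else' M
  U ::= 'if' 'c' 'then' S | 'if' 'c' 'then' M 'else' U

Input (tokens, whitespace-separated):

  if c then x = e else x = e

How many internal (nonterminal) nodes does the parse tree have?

4

[S [M if c then [M x = e] else [M x = e]]]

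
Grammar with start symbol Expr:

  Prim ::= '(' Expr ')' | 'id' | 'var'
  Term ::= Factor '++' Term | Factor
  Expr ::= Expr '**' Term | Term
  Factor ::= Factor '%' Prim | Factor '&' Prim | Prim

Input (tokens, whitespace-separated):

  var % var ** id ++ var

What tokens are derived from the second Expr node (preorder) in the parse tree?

[Expr [Expr [Term [Factor [Factor [Prim var]] % [Prim var]]]] ** [Term [Factor [Prim id]] ++ [Term [Factor [Prim var]]]]]

var % var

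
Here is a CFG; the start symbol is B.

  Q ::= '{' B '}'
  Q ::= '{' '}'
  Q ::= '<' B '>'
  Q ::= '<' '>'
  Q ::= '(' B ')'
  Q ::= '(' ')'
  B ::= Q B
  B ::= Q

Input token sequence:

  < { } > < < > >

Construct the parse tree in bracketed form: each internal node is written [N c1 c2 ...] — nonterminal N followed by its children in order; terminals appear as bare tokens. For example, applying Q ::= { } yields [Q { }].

B
Q B
< B > B
< Q > B
< { } > B
< { } > Q
< { } > < B >
< { } > < Q >
< { } > < < > >

[B [Q < [B [Q { }]] >] [B [Q < [B [Q < >]] >]]]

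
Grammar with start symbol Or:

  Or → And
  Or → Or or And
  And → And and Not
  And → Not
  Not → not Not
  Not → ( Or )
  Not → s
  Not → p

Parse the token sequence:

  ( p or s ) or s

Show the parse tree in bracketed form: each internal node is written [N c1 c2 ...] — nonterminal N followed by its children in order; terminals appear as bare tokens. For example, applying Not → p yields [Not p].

Or
Or or And
And or And
Not or And
( Or ) or And
( Or or And ) or And
( And or And ) or And
( Not or And ) or And
( p or And ) or And
( p or Not ) or And
( p or s ) or And
( p or s ) or Not
( p or s ) or s

[Or [Or [And [Not ( [Or [Or [And [Not p]]] or [And [Not s]]] )]]] or [And [Not s]]]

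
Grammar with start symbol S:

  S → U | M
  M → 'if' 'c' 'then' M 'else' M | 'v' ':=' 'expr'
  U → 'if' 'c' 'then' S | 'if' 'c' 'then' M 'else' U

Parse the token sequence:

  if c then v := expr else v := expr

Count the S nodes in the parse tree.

[S [M if c then [M v := expr] else [M v := expr]]]

1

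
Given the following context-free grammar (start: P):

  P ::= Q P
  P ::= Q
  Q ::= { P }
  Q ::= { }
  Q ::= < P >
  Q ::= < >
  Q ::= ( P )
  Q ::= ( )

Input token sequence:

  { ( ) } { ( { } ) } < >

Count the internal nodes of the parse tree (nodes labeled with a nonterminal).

12

[P [Q { [P [Q ( )]] }] [P [Q { [P [Q ( [P [Q { }]] )]] }] [P [Q < >]]]]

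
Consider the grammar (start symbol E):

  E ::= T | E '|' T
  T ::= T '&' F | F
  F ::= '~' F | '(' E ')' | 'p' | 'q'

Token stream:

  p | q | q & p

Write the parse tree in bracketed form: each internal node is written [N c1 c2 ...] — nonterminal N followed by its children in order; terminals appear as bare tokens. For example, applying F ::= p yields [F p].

[E [E [E [T [F p]]] | [T [F q]]] | [T [T [F q]] & [F p]]]

E
E | T
E | T | T
T | T | T
F | T | T
p | T | T
p | F | T
p | q | T
p | q | T & F
p | q | F & F
p | q | q & F
p | q | q & p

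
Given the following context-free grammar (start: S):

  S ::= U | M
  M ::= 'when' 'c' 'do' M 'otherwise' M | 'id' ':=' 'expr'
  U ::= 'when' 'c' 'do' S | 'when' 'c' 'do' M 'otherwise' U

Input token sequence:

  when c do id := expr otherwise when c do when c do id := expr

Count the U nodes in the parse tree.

3

[S [U when c do [M id := expr] otherwise [U when c do [S [U when c do [S [M id := expr]]]]]]]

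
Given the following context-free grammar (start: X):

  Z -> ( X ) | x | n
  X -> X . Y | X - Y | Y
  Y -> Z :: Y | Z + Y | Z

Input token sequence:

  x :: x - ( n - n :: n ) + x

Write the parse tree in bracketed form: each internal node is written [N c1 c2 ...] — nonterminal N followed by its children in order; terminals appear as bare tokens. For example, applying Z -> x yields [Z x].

[X [X [Y [Z x] :: [Y [Z x]]]] - [Y [Z ( [X [X [Y [Z n]]] - [Y [Z n] :: [Y [Z n]]]] )] + [Y [Z x]]]]

X
X - Y
Y - Y
Z :: Y - Y
x :: Y - Y
x :: Z - Y
x :: x - Y
x :: x - Z + Y
x :: x - ( X ) + Y
x :: x - ( X - Y ) + Y
x :: x - ( Y - Y ) + Y
x :: x - ( Z - Y ) + Y
x :: x - ( n - Y ) + Y
x :: x - ( n - Z :: Y ) + Y
x :: x - ( n - n :: Y ) + Y
x :: x - ( n - n :: Z ) + Y
x :: x - ( n - n :: n ) + Y
x :: x - ( n - n :: n ) + Z
x :: x - ( n - n :: n ) + x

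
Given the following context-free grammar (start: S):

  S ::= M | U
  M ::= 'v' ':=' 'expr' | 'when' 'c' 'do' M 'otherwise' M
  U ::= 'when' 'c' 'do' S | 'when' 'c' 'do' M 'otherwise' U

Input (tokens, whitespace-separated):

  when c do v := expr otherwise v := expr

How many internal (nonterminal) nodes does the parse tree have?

[S [M when c do [M v := expr] otherwise [M v := expr]]]

4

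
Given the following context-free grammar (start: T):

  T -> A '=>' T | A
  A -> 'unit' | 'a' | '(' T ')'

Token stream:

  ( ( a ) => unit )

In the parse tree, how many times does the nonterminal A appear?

[T [A ( [T [A ( [T [A a]] )] => [T [A unit]]] )]]

4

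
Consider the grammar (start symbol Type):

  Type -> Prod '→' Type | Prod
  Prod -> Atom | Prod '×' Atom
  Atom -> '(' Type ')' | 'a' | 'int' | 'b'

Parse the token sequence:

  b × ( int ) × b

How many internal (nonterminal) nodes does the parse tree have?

[Type [Prod [Prod [Prod [Atom b]] × [Atom ( [Type [Prod [Atom int]]] )]] × [Atom b]]]

10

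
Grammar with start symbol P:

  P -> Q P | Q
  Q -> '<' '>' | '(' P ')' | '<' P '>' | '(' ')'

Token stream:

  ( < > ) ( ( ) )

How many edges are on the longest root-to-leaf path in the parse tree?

5

[P [Q ( [P [Q < >]] )] [P [Q ( [P [Q ( )]] )]]]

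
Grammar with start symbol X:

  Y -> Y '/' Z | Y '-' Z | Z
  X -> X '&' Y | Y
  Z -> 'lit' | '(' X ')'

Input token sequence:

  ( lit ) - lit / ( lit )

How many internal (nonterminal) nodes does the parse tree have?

13

[X [Y [Y [Y [Z ( [X [Y [Z lit]]] )]] - [Z lit]] / [Z ( [X [Y [Z lit]]] )]]]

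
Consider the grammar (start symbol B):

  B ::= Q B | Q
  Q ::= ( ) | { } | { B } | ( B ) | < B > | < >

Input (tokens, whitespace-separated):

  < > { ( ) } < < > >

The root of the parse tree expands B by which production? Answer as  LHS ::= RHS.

B ::= Q B

[B [Q < >] [B [Q { [B [Q ( )]] }] [B [Q < [B [Q < >]] >]]]]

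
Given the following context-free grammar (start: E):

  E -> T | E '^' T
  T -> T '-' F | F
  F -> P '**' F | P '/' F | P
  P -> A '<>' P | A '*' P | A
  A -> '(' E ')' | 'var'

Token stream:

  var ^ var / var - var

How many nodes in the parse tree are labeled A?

4

[E [E [T [F [P [A var]]]]] ^ [T [T [F [P [A var]] / [F [P [A var]]]]] - [F [P [A var]]]]]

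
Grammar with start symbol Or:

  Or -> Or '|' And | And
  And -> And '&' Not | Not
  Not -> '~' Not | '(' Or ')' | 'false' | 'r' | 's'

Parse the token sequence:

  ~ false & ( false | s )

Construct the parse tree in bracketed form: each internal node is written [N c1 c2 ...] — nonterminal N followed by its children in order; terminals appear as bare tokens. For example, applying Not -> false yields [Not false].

Or
And
And & Not
Not & Not
~ Not & Not
~ false & Not
~ false & ( Or )
~ false & ( Or | And )
~ false & ( And | And )
~ false & ( Not | And )
~ false & ( false | And )
~ false & ( false | Not )
~ false & ( false | s )

[Or [And [And [Not ~ [Not false]]] & [Not ( [Or [Or [And [Not false]]] | [And [Not s]]] )]]]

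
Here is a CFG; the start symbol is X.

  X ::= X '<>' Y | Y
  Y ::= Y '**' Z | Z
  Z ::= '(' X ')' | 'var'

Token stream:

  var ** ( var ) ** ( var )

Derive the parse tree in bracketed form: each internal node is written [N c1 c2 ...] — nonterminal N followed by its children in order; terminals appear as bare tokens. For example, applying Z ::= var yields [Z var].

[X [Y [Y [Y [Z var]] ** [Z ( [X [Y [Z var]]] )]] ** [Z ( [X [Y [Z var]]] )]]]

X
Y
Y ** Z
Y ** Z ** Z
Z ** Z ** Z
var ** Z ** Z
var ** ( X ) ** Z
var ** ( Y ) ** Z
var ** ( Z ) ** Z
var ** ( var ) ** Z
var ** ( var ) ** ( X )
var ** ( var ) ** ( Y )
var ** ( var ) ** ( Z )
var ** ( var ) ** ( var )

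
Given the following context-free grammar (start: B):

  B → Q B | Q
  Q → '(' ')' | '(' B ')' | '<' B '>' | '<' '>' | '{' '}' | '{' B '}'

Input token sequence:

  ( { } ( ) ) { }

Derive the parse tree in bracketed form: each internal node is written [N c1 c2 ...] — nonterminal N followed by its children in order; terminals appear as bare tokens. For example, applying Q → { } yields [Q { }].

B
Q B
( B ) B
( Q B ) B
( { } B ) B
( { } Q ) B
( { } ( ) ) B
( { } ( ) ) Q
( { } ( ) ) { }

[B [Q ( [B [Q { }] [B [Q ( )]]] )] [B [Q { }]]]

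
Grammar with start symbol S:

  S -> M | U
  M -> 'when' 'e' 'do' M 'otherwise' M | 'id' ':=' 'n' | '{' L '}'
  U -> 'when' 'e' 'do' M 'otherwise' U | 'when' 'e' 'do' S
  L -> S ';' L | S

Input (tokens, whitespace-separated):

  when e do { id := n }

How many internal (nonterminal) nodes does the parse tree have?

7

[S [U when e do [S [M { [L [S [M id := n]]] }]]]]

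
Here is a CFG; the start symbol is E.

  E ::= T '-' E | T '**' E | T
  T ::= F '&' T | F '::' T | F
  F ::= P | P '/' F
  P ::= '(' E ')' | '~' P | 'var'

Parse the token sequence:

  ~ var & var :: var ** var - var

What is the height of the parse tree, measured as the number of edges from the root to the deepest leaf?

6

[E [T [F [P ~ [P var]]] & [T [F [P var]] :: [T [F [P var]]]]] ** [E [T [F [P var]]] - [E [T [F [P var]]]]]]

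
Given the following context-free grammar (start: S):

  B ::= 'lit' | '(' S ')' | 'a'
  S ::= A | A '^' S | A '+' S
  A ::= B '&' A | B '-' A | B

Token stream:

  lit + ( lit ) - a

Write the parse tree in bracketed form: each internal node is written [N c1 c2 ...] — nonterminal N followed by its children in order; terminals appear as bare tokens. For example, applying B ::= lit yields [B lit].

[S [A [B lit]] + [S [A [B ( [S [A [B lit]]] )] - [A [B a]]]]]

S
A + S
B + S
lit + S
lit + A
lit + B - A
lit + ( S ) - A
lit + ( A ) - A
lit + ( B ) - A
lit + ( lit ) - A
lit + ( lit ) - B
lit + ( lit ) - a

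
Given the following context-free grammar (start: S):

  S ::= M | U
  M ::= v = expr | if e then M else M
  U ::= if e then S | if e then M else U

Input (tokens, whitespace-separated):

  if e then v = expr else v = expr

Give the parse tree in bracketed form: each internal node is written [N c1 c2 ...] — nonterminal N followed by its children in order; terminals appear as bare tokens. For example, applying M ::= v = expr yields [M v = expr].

S
M
if e then M else M
if e then v = expr else M
if e then v = expr else v = expr

[S [M if e then [M v = expr] else [M v = expr]]]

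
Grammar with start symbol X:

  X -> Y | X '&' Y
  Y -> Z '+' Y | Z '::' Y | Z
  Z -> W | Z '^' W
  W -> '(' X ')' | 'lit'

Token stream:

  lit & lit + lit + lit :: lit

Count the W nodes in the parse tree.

5

[X [X [Y [Z [W lit]]]] & [Y [Z [W lit]] + [Y [Z [W lit]] + [Y [Z [W lit]] :: [Y [Z [W lit]]]]]]]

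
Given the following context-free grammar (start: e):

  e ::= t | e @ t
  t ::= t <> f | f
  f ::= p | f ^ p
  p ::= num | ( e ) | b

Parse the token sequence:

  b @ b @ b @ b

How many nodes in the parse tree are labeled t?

4

[e [e [e [e [t [f [p b]]]] @ [t [f [p b]]]] @ [t [f [p b]]]] @ [t [f [p b]]]]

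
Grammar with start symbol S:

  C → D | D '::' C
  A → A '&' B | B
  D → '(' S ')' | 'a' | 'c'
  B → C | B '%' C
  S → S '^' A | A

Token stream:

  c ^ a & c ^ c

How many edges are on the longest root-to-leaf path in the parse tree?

[S [S [S [A [B [C [D c]]]]] ^ [A [A [B [C [D a]]]] & [B [C [D c]]]]] ^ [A [B [C [D c]]]]]

7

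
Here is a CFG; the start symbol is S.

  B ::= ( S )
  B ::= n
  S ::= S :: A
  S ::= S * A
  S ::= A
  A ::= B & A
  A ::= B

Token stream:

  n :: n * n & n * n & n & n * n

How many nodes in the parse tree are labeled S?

5

[S [S [S [S [S [A [B n]]] :: [A [B n]]] * [A [B n] & [A [B n]]]] * [A [B n] & [A [B n] & [A [B n]]]]] * [A [B n]]]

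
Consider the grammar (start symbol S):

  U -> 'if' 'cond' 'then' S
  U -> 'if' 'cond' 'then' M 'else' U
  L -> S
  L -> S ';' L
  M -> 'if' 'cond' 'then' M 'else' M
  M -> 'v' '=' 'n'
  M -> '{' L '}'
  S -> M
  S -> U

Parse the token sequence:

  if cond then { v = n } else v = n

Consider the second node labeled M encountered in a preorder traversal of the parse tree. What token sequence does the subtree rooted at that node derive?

[S [M if cond then [M { [L [S [M v = n]]] }] else [M v = n]]]

{ v = n }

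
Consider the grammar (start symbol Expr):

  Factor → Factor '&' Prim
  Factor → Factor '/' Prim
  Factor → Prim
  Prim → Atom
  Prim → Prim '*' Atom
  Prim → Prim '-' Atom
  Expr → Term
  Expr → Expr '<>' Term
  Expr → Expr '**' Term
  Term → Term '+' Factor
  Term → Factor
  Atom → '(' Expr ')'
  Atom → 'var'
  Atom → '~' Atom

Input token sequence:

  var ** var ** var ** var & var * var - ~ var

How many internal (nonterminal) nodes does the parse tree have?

[Expr [Expr [Expr [Expr [Term [Factor [Prim [Atom var]]]]] ** [Term [Factor [Prim [Atom var]]]]] ** [Term [Factor [Prim [Atom var]]]]] ** [Term [Factor [Factor [Prim [Atom var]]] & [Prim [Prim [Prim [Atom var]] * [Atom var]] - [Atom ~ [Atom var]]]]]]

28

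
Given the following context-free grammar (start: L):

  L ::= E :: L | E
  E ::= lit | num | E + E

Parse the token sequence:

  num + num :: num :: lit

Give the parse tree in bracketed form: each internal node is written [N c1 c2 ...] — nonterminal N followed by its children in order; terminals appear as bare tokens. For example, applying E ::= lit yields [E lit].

L
E :: L
E + E :: L
num + E :: L
num + num :: L
num + num :: E :: L
num + num :: num :: L
num + num :: num :: E
num + num :: num :: lit

[L [E [E num] + [E num]] :: [L [E num] :: [L [E lit]]]]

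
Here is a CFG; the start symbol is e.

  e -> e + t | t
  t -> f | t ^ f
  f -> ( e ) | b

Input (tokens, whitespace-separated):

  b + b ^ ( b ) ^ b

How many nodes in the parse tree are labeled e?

[e [e [t [f b]]] + [t [t [t [f b]] ^ [f ( [e [t [f b]]] )]] ^ [f b]]]

3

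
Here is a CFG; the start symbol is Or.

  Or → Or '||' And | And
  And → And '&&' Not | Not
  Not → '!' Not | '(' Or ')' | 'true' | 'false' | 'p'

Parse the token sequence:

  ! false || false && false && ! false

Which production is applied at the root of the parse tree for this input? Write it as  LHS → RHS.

[Or [Or [And [Not ! [Not false]]]] || [And [And [And [Not false]] && [Not false]] && [Not ! [Not false]]]]

Or → Or '||' And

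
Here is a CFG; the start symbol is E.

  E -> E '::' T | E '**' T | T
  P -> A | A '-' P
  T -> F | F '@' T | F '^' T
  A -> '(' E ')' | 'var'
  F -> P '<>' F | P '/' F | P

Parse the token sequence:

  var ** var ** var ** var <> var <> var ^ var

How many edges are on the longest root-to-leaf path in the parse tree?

8

[E [E [E [E [T [F [P [A var]]]]] ** [T [F [P [A var]]]]] ** [T [F [P [A var]]]]] ** [T [F [P [A var]] <> [F [P [A var]] <> [F [P [A var]]]]] ^ [T [F [P [A var]]]]]]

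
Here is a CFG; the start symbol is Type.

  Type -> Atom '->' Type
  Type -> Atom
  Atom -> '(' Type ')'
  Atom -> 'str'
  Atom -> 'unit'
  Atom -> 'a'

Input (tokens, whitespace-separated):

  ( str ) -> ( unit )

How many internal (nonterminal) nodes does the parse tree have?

[Type [Atom ( [Type [Atom str]] )] -> [Type [Atom ( [Type [Atom unit]] )]]]

8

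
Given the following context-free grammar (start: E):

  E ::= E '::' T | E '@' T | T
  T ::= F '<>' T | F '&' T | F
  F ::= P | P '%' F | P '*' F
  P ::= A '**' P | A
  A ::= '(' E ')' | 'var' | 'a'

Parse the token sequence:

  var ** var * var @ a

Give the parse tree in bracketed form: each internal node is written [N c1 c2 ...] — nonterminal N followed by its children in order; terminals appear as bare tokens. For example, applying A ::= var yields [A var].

E
E @ T
T @ T
F @ T
P * F @ T
A ** P * F @ T
var ** P * F @ T
var ** A * F @ T
var ** var * F @ T
var ** var * P @ T
var ** var * A @ T
var ** var * var @ T
var ** var * var @ F
var ** var * var @ P
var ** var * var @ A
var ** var * var @ a

[E [E [T [F [P [A var] ** [P [A var]]] * [F [P [A var]]]]]] @ [T [F [P [A a]]]]]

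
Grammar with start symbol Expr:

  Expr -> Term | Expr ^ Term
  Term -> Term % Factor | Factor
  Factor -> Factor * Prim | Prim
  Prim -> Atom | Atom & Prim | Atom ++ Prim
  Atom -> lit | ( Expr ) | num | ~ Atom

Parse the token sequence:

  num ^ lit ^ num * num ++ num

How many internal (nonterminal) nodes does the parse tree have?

20

[Expr [Expr [Expr [Term [Factor [Prim [Atom num]]]]] ^ [Term [Factor [Prim [Atom lit]]]]] ^ [Term [Factor [Factor [Prim [Atom num]]] * [Prim [Atom num] ++ [Prim [Atom num]]]]]]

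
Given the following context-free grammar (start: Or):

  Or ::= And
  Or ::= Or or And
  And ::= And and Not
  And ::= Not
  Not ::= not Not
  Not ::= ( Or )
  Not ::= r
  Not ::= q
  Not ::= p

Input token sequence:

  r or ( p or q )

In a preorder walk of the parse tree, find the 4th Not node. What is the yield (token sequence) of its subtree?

[Or [Or [And [Not r]]] or [And [Not ( [Or [Or [And [Not p]]] or [And [Not q]]] )]]]

q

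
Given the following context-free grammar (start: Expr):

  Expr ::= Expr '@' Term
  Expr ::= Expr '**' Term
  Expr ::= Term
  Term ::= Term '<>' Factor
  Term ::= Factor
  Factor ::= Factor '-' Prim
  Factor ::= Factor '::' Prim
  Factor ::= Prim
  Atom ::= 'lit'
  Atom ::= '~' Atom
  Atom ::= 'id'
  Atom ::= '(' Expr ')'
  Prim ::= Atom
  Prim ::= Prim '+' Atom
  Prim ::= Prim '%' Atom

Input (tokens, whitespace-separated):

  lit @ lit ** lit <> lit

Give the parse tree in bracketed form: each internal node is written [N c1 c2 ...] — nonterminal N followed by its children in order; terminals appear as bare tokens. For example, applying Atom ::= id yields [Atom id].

[Expr [Expr [Expr [Term [Factor [Prim [Atom lit]]]]] @ [Term [Factor [Prim [Atom lit]]]]] ** [Term [Term [Factor [Prim [Atom lit]]]] <> [Factor [Prim [Atom lit]]]]]

Expr
Expr ** Term
Expr @ Term ** Term
Term @ Term ** Term
Factor @ Term ** Term
Prim @ Term ** Term
Atom @ Term ** Term
lit @ Term ** Term
lit @ Factor ** Term
lit @ Prim ** Term
lit @ Atom ** Term
lit @ lit ** Term
lit @ lit ** Term <> Factor
lit @ lit ** Factor <> Factor
lit @ lit ** Prim <> Factor
lit @ lit ** Atom <> Factor
lit @ lit ** lit <> Factor
lit @ lit ** lit <> Prim
lit @ lit ** lit <> Atom
lit @ lit ** lit <> lit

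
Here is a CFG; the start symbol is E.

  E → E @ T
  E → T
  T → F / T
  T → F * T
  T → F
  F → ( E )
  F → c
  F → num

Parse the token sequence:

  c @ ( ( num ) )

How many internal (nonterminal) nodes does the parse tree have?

[E [E [T [F c]]] @ [T [F ( [E [T [F ( [E [T [F num]]] )]]] )]]]

12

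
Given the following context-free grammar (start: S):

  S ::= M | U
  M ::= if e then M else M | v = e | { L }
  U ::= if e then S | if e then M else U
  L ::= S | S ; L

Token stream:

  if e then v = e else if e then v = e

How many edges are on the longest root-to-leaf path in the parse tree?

5

[S [U if e then [M v = e] else [U if e then [S [M v = e]]]]]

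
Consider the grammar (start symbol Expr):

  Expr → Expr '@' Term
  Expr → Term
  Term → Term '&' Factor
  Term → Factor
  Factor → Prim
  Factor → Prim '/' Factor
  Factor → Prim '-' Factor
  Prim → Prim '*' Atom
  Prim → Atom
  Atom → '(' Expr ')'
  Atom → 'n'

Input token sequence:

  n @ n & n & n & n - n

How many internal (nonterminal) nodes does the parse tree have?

25

[Expr [Expr [Term [Factor [Prim [Atom n]]]]] @ [Term [Term [Term [Term [Factor [Prim [Atom n]]]] & [Factor [Prim [Atom n]]]] & [Factor [Prim [Atom n]]]] & [Factor [Prim [Atom n]] - [Factor [Prim [Atom n]]]]]]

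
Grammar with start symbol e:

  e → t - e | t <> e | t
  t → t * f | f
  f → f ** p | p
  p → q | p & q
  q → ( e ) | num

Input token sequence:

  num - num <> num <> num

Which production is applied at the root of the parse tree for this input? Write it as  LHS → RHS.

e → t - e

[e [t [f [p [q num]]]] - [e [t [f [p [q num]]]] <> [e [t [f [p [q num]]]] <> [e [t [f [p [q num]]]]]]]]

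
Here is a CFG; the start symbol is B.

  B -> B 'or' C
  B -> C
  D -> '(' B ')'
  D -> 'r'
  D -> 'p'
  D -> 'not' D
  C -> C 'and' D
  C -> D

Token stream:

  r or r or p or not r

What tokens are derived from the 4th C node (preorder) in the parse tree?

[B [B [B [B [C [D r]]] or [C [D r]]] or [C [D p]]] or [C [D not [D r]]]]

not r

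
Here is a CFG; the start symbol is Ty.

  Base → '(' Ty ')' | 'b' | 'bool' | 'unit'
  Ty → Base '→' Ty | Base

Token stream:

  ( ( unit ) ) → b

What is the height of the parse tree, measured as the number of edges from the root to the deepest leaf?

6

[Ty [Base ( [Ty [Base ( [Ty [Base unit]] )]] )] → [Ty [Base b]]]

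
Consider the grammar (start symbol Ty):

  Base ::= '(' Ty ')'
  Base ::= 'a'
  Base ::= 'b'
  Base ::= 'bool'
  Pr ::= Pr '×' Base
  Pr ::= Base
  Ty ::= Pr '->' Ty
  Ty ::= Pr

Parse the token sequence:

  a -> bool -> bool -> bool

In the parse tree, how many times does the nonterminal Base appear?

[Ty [Pr [Base a]] -> [Ty [Pr [Base bool]] -> [Ty [Pr [Base bool]] -> [Ty [Pr [Base bool]]]]]]

4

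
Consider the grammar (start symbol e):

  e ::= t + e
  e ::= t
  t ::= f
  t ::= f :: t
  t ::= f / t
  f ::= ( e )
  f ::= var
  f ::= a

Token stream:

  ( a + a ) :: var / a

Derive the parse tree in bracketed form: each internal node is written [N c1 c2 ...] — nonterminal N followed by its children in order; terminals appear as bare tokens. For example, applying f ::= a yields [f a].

e
t
f :: t
( e ) :: t
( t + e ) :: t
( f + e ) :: t
( a + e ) :: t
( a + t ) :: t
( a + f ) :: t
( a + a ) :: t
( a + a ) :: f / t
( a + a ) :: var / t
( a + a ) :: var / f
( a + a ) :: var / a

[e [t [f ( [e [t [f a]] + [e [t [f a]]]] )] :: [t [f var] / [t [f a]]]]]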